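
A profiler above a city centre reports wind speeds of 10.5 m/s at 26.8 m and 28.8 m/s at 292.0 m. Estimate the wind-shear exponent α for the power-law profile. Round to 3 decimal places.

Power law: V₂/V₁ = (z₂/z₁)^α ⇒ α = ln(V₂/V₁) / ln(z₂/z₁)
α = ln(28.8/10.5) / ln(292.0/26.8) = ln(2.7429) / ln(10.8955)
  = 1.00900 / 2.38835 = 0.42247

α ≈ 0.422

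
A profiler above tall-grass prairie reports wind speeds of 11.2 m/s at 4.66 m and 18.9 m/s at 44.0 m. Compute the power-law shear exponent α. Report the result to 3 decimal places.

α ≈ 0.233

Power law: V₂/V₁ = (z₂/z₁)^α ⇒ α = ln(V₂/V₁) / ln(z₂/z₁)
α = ln(18.9/11.2) / ln(44.0/4.66) = ln(1.6875) / ln(9.4421)
  = 0.52325 / 2.24517 = 0.23305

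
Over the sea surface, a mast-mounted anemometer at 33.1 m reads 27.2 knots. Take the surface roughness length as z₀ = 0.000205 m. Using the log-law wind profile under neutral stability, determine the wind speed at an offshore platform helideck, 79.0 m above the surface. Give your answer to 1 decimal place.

29.2 knots

Log law: V(z) ∝ ln(z/z₀), so V₂/V₁ = ln(z₂/z₀) / ln(z₁/z₀).
ln(79.0/0.000205) = 12.8619, ln(33.1/0.000205) = 11.9920
V₂ = 27.2 × 12.8619/11.9920 = 27.2 × 1.0725 = 29.1731 knots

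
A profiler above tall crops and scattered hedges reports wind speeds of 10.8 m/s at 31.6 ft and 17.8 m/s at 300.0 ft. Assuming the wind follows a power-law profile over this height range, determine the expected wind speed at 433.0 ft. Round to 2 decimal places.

First find α: α = ln(V₂/V₁)/ln(z₂/z₁) = ln(17.8/10.8)/ln(300.0/31.6) = 0.49965/2.25063 = 0.2220
Extrapolate from 300.0 ft to 433.0 ft: V₃ = 17.8 × (433.0/300.0)^0.2220 = 17.8 × 1.0849 = 19.3108 m/s

19.31 m/s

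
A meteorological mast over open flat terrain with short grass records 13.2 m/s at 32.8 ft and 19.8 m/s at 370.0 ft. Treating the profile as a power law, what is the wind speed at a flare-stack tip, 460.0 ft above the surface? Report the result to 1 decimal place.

20.5 m/s

First find α: α = ln(V₂/V₁)/ln(z₂/z₁) = ln(19.8/13.2)/ln(370.0/32.8) = 0.40547/2.42307 = 0.1673
Extrapolate from 370.0 ft to 460.0 ft: V₃ = 19.8 × (460.0/370.0)^0.1673 = 19.8 × 1.0371 = 20.5347 m/s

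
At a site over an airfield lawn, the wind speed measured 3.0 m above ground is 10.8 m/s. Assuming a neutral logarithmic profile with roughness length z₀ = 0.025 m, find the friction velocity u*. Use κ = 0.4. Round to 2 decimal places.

u* ≈ 0.90 m/s

Log law: V(z) = (u*/κ) · ln(z/z₀) ⇒ u* = κ · V / ln(z/z₀)
u* = 0.4 × 10.8 / ln(3.0/0.025) = 0.4 × 10.8 / 4.7875
   = 4.3200 / 4.7875 = 0.9024 m/s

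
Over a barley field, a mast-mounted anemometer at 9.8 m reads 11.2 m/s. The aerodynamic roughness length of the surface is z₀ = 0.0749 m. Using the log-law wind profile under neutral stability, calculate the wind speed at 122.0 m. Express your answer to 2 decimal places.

16.99 m/s

Log law: V(z) ∝ ln(z/z₀), so V₂/V₁ = ln(z₂/z₀) / ln(z₁/z₀).
ln(122.0/0.0749) = 7.3956, ln(9.8/0.0749) = 4.8740
V₂ = 11.2 × 7.3956/4.8740 = 11.2 × 1.5174 = 16.9945 m/s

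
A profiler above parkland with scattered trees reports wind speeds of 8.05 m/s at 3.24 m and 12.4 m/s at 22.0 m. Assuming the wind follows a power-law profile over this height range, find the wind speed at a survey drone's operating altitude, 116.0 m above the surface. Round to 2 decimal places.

18.04 m/s

First find α: α = ln(V₂/V₁)/ln(z₂/z₁) = ln(12.4/8.05)/ln(22.0/3.24) = 0.43202/1.91547 = 0.2255
Extrapolate from 22.0 m to 116.0 m: V₃ = 12.4 × (116.0/22.0)^0.2255 = 12.4 × 1.4550 = 18.0415 m/s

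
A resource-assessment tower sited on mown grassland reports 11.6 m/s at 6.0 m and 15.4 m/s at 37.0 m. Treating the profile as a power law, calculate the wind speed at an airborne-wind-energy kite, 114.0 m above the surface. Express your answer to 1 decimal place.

First find α: α = ln(V₂/V₁)/ln(z₂/z₁) = ln(15.4/11.6)/ln(37.0/6.0) = 0.28336/1.81916 = 0.1558
Extrapolate from 37.0 m to 114.0 m: V₃ = 15.4 × (114.0/37.0)^0.1558 = 15.4 × 1.1916 = 18.3503 m/s

18.4 m/s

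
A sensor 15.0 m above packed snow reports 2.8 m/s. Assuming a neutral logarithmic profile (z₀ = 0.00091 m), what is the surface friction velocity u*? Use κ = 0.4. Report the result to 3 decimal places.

Log law: V(z) = (u*/κ) · ln(z/z₀) ⇒ u* = κ · V / ln(z/z₀)
u* = 0.4 × 2.8 / ln(15.0/0.00091) = 0.4 × 2.8 / 9.7101
   = 1.1200 / 9.7101 = 0.1153 m/s

u* ≈ 0.115 m/s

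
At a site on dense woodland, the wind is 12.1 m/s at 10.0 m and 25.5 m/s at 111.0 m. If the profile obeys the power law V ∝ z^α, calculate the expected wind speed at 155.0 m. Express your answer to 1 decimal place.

First find α: α = ln(V₂/V₁)/ln(z₂/z₁) = ln(25.5/12.1)/ln(111.0/10.0) = 0.74547/2.40695 = 0.3097
Extrapolate from 111.0 m to 155.0 m: V₃ = 25.5 × (155.0/111.0)^0.3097 = 25.5 × 1.1089 = 28.2782 m/s

28.3 m/s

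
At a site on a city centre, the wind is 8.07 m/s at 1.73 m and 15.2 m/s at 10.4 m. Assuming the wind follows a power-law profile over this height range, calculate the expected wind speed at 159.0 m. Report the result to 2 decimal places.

First find α: α = ln(V₂/V₁)/ln(z₂/z₁) = ln(15.2/8.07)/ln(10.4/1.73) = 0.63314/1.79368 = 0.3530
Extrapolate from 10.4 m to 159.0 m: V₃ = 15.2 × (159.0/10.4)^0.3530 = 15.2 × 2.6186 = 39.8020 m/s

39.80 m/s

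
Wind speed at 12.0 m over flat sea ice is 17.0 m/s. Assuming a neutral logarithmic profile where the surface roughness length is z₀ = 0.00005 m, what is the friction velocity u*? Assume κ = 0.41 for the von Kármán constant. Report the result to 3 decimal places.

Log law: V(z) = (u*/κ) · ln(z/z₀) ⇒ u* = κ · V / ln(z/z₀)
u* = 0.41 × 17.0 / ln(12.0/0.00005) = 0.41 × 17.0 / 12.3884
   = 6.9700 / 12.3884 = 0.5626 m/s

u* ≈ 0.563 m/s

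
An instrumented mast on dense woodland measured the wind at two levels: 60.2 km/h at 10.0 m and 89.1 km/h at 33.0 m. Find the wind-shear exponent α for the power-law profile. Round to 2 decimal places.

Power law: V₂/V₁ = (z₂/z₁)^α ⇒ α = ln(V₂/V₁) / ln(z₂/z₁)
α = ln(89.1/60.2) / ln(33.0/10.0) = ln(1.4801) / ln(3.3000)
  = 0.39209 / 1.19392 = 0.32840

α ≈ 0.33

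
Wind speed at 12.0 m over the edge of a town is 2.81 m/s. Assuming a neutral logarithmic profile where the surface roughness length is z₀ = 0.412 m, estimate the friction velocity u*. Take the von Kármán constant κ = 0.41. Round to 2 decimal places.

Log law: V(z) = (u*/κ) · ln(z/z₀) ⇒ u* = κ · V / ln(z/z₀)
u* = 0.41 × 2.81 / ln(12.0/0.412) = 0.41 × 2.81 / 3.3716
   = 1.1521 / 3.3716 = 0.3417 m/s

u* ≈ 0.34 m/s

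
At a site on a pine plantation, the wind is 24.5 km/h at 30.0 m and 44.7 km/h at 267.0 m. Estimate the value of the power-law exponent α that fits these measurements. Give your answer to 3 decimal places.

Power law: V₂/V₁ = (z₂/z₁)^α ⇒ α = ln(V₂/V₁) / ln(z₂/z₁)
α = ln(44.7/24.5) / ln(267.0/30.0) = ln(1.8245) / ln(8.9000)
  = 0.60130 / 2.18605 = 0.27506

α ≈ 0.275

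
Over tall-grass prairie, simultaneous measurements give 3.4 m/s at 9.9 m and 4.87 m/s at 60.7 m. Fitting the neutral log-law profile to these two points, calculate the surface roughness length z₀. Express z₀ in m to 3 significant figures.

z₀ ≈ 0.149 m

Log law: V(z) ∝ ln(z/z₀). With r = V₁/V₂ = 3.4/4.87 = 0.69815,
r · ln(z₂/z₀) = ln(z₁/z₀) ⇒ ln z₀ = (ln z₁ − r·ln z₂)/(1 − r)
ln z₀ = (2.29253 − 0.69815×4.10594) / 0.30185 = -1.9017
z₀ = exp(-1.9017) = 0.1493 m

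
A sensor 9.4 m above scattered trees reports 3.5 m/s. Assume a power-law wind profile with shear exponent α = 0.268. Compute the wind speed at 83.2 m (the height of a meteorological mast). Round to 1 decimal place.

6.3 m/s

Power-law profile: V₂ = V₁ · (z₂/z₁)^α
V₂ = 3.5 × (83.2/9.4)^0.268 = 3.5 × (8.8511)^0.268
    = 3.5 × 1.7939 = 6.2786 m/s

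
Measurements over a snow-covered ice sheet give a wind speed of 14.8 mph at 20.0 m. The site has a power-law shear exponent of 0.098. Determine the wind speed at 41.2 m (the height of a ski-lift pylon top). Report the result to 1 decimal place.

15.9 mph

Power-law profile: V₂ = V₁ · (z₂/z₁)^α
V₂ = 14.8 × (41.2/20.0)^0.098 = 14.8 × (2.0600)^0.098
    = 14.8 × 1.0734 = 15.8862 mph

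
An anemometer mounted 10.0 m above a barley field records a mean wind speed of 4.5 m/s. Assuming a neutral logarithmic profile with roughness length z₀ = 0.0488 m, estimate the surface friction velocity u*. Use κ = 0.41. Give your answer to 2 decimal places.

u* ≈ 0.35 m/s

Log law: V(z) = (u*/κ) · ln(z/z₀) ⇒ u* = κ · V / ln(z/z₀)
u* = 0.41 × 4.5 / ln(10.0/0.0488) = 0.41 × 4.5 / 5.3226
   = 1.8450 / 5.3226 = 0.3466 m/s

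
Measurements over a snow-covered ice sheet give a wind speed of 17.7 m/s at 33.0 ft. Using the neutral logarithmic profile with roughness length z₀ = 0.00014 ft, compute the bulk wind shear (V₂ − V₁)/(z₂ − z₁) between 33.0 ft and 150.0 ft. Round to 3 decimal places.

Log law: V₂ = V₁ · ln(z₂/z₀)/ln(z₁/z₀) = 17.7 × 13.8845/12.3704 = 19.8665 m/s
ΔV/Δz = (19.8665 − 17.7)/(150.0 − 33.0) = 2.1665/117.0000 = 0.01852 m/s/ft

0.019 m/s/ft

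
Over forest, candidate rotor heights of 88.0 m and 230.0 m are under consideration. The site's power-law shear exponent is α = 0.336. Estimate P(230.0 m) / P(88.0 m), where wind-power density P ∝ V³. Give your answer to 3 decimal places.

2.634

Speed ratio: V_B/V_A = (z_B/z_A)^α = (230.0/88.0)^0.336 = (2.6136)^0.336 = 1.38100
Power-density ratio: P_B/P_A = (V_B/V_A)³ = (1.38100)³ = 2.63380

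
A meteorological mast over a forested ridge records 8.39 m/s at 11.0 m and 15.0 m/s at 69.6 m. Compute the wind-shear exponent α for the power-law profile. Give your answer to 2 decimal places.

α ≈ 0.31

Power law: V₂/V₁ = (z₂/z₁)^α ⇒ α = ln(V₂/V₁) / ln(z₂/z₁)
α = ln(15.0/8.39) / ln(69.6/11.0) = ln(1.7878) / ln(6.3273)
  = 0.58101 / 1.84487 = 0.31493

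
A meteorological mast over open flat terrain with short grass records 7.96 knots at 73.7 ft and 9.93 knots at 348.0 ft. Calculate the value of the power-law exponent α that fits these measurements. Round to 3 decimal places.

Power law: V₂/V₁ = (z₂/z₁)^α ⇒ α = ln(V₂/V₁) / ln(z₂/z₁)
α = ln(9.93/7.96) / ln(348.0/73.7) = ln(1.2475) / ln(4.7218)
  = 0.22113 / 1.55220 = 0.14246

α ≈ 0.142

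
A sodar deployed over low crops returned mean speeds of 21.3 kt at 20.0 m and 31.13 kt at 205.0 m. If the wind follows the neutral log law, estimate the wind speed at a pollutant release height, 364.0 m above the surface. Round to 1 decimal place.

33.6 kt

Log law: V ∝ ln(z/z₀). From the pair, with r = V₁/V₂ = 0.68423,
ln z₀ = (ln z₁ − r·ln z₂)/(1 − r) = (2.9957 − 0.68423×5.3230)/0.31577 = -2.0471 → z₀ = 0.1291 m
V₃ = V₁ · ln(z₃/z₀)/ln(z₁/z₀) = 21.3 × 7.9443/5.0428 = 33.5551 kt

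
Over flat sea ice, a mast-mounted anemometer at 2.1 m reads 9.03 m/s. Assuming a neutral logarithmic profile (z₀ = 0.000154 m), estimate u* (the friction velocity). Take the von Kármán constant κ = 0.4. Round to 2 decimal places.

Log law: V(z) = (u*/κ) · ln(z/z₀) ⇒ u* = κ · V / ln(z/z₀)
u* = 0.4 × 9.03 / ln(2.1/0.000154) = 0.4 × 9.03 / 9.5205
   = 3.6120 / 9.5205 = 0.3794 m/s

u* ≈ 0.38 m/s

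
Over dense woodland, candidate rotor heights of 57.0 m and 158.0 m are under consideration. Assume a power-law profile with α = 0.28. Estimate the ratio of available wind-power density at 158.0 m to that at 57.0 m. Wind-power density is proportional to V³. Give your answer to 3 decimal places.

Speed ratio: V_B/V_A = (z_B/z_A)^α = (158.0/57.0)^0.28 = (2.7719)^0.28 = 1.33039
Power-density ratio: P_B/P_A = (V_B/V_A)³ = (1.33039)³ = 2.35471

2.355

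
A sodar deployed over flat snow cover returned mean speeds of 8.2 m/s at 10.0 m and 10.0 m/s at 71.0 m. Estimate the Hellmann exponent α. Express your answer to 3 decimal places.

Power law: V₂/V₁ = (z₂/z₁)^α ⇒ α = ln(V₂/V₁) / ln(z₂/z₁)
α = ln(10.0/8.2) / ln(71.0/10.0) = ln(1.2195) / ln(7.1000)
  = 0.19845 / 1.96009 = 0.10125

α ≈ 0.101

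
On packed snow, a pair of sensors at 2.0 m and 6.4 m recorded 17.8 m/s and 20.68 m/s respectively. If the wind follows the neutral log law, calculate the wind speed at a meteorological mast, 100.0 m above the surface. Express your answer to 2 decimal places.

27.49 m/s

Log law: V ∝ ln(z/z₀). From the pair, with r = V₁/V₂ = 0.86074,
ln z₀ = (ln z₁ − r·ln z₂)/(1 − r) = (0.6931 − 0.86074×1.8563)/0.13926 = -6.4958 → z₀ = 0.001510 m
V₃ = V₁ · ln(z₃/z₀)/ln(z₁/z₀) = 17.8 × 11.1009/7.1889 = 27.4863 m/s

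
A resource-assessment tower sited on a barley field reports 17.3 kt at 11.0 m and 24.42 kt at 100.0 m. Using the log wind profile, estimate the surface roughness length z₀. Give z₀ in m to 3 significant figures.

Log law: V(z) ∝ ln(z/z₀). With r = V₁/V₂ = 17.3/24.42 = 0.70844,
r · ln(z₂/z₀) = ln(z₁/z₀) ⇒ ln z₀ = (ln z₁ − r·ln z₂)/(1 − r)
ln z₀ = (2.39790 − 0.70844×4.60517) / 0.29156 = -2.9653
z₀ = exp(-2.9653) = 0.05155 m

z₀ ≈ 0.0515 m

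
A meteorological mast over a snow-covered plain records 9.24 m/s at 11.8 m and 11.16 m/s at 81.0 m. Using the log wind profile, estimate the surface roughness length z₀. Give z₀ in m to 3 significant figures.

z₀ ≈ 0.00111 m

Log law: V(z) ∝ ln(z/z₀). With r = V₁/V₂ = 9.24/11.16 = 0.82796,
r · ln(z₂/z₀) = ln(z₁/z₀) ⇒ ln z₀ = (ln z₁ − r·ln z₂)/(1 − r)
ln z₀ = (2.46810 − 0.82796×4.39445) / 0.17204 = -6.8025
z₀ = exp(-6.8025) = 0.001111 m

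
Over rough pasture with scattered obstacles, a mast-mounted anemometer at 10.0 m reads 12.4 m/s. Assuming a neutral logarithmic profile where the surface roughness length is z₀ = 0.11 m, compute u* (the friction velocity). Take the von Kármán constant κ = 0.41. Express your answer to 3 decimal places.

Log law: V(z) = (u*/κ) · ln(z/z₀) ⇒ u* = κ · V / ln(z/z₀)
u* = 0.41 × 12.4 / ln(10.0/0.11) = 0.41 × 12.4 / 4.5099
   = 5.0840 / 4.5099 = 1.1273 m/s

u* ≈ 1.127 m/s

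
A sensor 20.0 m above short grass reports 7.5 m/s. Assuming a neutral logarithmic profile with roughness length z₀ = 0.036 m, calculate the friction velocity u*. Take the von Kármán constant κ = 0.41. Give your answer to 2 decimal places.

u* ≈ 0.49 m/s

Log law: V(z) = (u*/κ) · ln(z/z₀) ⇒ u* = κ · V / ln(z/z₀)
u* = 0.41 × 7.5 / ln(20.0/0.036) = 0.41 × 7.5 / 6.3200
   = 3.0750 / 6.3200 = 0.4866 m/s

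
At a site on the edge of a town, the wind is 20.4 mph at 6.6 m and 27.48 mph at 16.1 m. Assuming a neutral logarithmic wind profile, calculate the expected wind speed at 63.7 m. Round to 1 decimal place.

38.4 mph

Log law: V ∝ ln(z/z₀). From the pair, with r = V₁/V₂ = 0.74236,
ln z₀ = (ln z₁ − r·ln z₂)/(1 − r) = (1.8871 − 0.74236×2.7788)/0.25764 = -0.6824 → z₀ = 0.5054 m
V₃ = V₁ · ln(z₃/z₀)/ln(z₁/z₀) = 20.4 × 4.8366/2.5694 = 38.3996 mph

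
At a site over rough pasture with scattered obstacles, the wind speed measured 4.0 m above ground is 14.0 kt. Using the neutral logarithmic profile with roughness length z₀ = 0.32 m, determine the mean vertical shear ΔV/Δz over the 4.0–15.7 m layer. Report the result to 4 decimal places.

Log law: V₂ = V₁ · ln(z₂/z₀)/ln(z₁/z₀) = 14.0 × 3.8931/2.5257 = 21.5793 kt
ΔV/Δz = (21.5793 − 14.0)/(15.7 − 4.0) = 7.5793/11.7000 = 0.64780 kt/m

0.6478 kt/m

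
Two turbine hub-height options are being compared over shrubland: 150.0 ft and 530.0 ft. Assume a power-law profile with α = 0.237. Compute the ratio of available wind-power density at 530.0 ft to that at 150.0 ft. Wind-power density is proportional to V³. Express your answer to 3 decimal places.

2.453

Speed ratio: V_B/V_A = (z_B/z_A)^α = (530.0/150.0)^0.237 = (3.5333)^0.237 = 1.34871
Power-density ratio: P_B/P_A = (V_B/V_A)³ = (1.34871)³ = 2.45335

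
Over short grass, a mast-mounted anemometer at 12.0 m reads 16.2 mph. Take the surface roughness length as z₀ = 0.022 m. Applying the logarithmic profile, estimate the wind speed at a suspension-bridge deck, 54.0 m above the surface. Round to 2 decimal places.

Log law: V(z) ∝ ln(z/z₀), so V₂/V₁ = ln(z₂/z₀) / ln(z₁/z₀).
ln(54.0/0.022) = 7.8057, ln(12.0/0.022) = 6.3016
V₂ = 16.2 × 7.8057/6.3016 = 16.2 × 1.2387 = 20.0666 mph

20.07 mph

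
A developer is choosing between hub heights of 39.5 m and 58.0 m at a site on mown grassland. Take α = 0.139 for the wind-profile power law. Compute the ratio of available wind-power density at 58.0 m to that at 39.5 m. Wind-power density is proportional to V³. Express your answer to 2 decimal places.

Speed ratio: V_B/V_A = (z_B/z_A)^α = (58.0/39.5)^0.139 = (1.4684)^0.139 = 1.05485
Power-density ratio: P_B/P_A = (V_B/V_A)³ = (1.05485)³ = 1.17373

1.17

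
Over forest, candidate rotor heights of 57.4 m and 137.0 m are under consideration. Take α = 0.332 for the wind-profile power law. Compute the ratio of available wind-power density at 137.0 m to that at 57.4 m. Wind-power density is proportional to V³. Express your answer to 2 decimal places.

2.38

Speed ratio: V_B/V_A = (z_B/z_A)^α = (137.0/57.4)^0.332 = (2.3868)^0.332 = 1.33485
Power-density ratio: P_B/P_A = (V_B/V_A)³ = (1.33485)³ = 2.37847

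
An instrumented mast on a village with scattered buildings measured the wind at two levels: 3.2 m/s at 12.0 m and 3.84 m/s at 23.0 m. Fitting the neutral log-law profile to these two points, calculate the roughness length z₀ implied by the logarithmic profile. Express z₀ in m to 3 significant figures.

Log law: V(z) ∝ ln(z/z₀). With r = V₁/V₂ = 3.2/3.84 = 0.83333,
r · ln(z₂/z₀) = ln(z₁/z₀) ⇒ ln z₀ = (ln z₁ − r·ln z₂)/(1 − r)
ln z₀ = (2.48491 − 0.83333×3.13549) / 0.16667 = -0.7680
z₀ = exp(-0.7680) = 0.4639 m

z₀ ≈ 0.464 m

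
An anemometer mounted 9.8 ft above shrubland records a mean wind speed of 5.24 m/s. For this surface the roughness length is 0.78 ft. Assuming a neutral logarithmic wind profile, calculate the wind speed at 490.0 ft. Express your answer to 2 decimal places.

Log law: V(z) ∝ ln(z/z₀), so V₂/V₁ = ln(z₂/z₀) / ln(z₁/z₀).
ln(490.0/0.78) = 6.4429, ln(9.8/0.78) = 2.5308
V₂ = 5.24 × 6.4429/2.5308 = 5.24 × 2.5457 = 13.3397 m/s

13.34 m/s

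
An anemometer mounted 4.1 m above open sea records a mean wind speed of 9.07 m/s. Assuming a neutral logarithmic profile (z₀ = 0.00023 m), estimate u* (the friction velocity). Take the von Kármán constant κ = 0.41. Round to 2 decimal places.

Log law: V(z) = (u*/κ) · ln(z/z₀) ⇒ u* = κ · V / ln(z/z₀)
u* = 0.41 × 9.07 / ln(4.1/0.00023) = 0.41 × 9.07 / 9.7884
   = 3.7187 / 9.7884 = 0.3799 m/s

u* ≈ 0.38 m/s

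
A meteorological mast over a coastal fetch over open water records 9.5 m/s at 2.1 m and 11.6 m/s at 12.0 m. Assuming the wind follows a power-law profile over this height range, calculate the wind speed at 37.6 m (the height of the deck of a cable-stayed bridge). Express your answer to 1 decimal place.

13.2 m/s

First find α: α = ln(V₂/V₁)/ln(z₂/z₁) = ln(11.6/9.5)/ln(12.0/2.1) = 0.19971/1.74297 = 0.1146
Extrapolate from 12.0 m to 37.6 m: V₃ = 11.6 × (37.6/12.0)^0.1146 = 11.6 × 1.1398 = 13.2218 m/s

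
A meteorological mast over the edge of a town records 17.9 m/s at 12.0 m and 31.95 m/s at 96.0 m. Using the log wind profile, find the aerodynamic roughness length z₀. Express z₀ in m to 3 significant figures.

Log law: V(z) ∝ ln(z/z₀). With r = V₁/V₂ = 17.9/31.95 = 0.56025,
r · ln(z₂/z₀) = ln(z₁/z₀) ⇒ ln z₀ = (ln z₁ − r·ln z₂)/(1 − r)
ln z₀ = (2.48491 − 0.56025×4.56435) / 0.43975 = -0.1643
z₀ = exp(-0.1643) = 0.8484 m

z₀ ≈ 0.848 m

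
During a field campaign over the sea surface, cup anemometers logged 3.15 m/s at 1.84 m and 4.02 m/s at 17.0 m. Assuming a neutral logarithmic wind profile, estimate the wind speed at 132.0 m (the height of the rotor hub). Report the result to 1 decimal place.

Log law: V ∝ ln(z/z₀). From the pair, with r = V₁/V₂ = 0.78358,
ln z₀ = (ln z₁ − r·ln z₂)/(1 − r) = (0.6098 − 0.78358×2.8332)/0.21642 = -7.4406 → z₀ = 0.0005869 m
V₃ = V₁ · ln(z₃/z₀)/ln(z₁/z₀) = 3.15 × 12.3235/8.0504 = 4.8220 m/s

4.8 m/s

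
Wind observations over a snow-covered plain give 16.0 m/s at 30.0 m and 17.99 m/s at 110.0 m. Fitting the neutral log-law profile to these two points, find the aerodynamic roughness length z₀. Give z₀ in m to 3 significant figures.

z₀ ≈ 0.000871 m

Log law: V(z) ∝ ln(z/z₀). With r = V₁/V₂ = 16.0/17.99 = 0.88938,
r · ln(z₂/z₀) = ln(z₁/z₀) ⇒ ln z₀ = (ln z₁ − r·ln z₂)/(1 − r)
ln z₀ = (3.40120 − 0.88938×4.70048) / 0.11062 = -7.0453
z₀ = exp(-7.0453) = 0.0008715 m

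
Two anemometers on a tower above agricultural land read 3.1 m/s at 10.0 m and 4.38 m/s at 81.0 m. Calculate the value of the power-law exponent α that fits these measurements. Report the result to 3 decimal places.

α ≈ 0.165

Power law: V₂/V₁ = (z₂/z₁)^α ⇒ α = ln(V₂/V₁) / ln(z₂/z₁)
α = ln(4.38/3.1) / ln(81.0/10.0) = ln(1.4129) / ln(8.1000)
  = 0.34565 / 2.09186 = 0.16523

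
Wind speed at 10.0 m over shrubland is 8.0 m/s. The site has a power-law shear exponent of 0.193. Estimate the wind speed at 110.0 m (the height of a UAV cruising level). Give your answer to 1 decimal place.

12.7 m/s

Power-law profile: V₂ = V₁ · (z₂/z₁)^α
V₂ = 8.0 × (110.0/10.0)^0.193 = 8.0 × (11.0000)^0.193
    = 8.0 × 1.5885 = 12.7080 m/s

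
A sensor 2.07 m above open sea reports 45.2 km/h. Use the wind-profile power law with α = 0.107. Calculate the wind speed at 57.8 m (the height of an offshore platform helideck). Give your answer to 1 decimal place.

64.5 km/h

Power-law profile: V₂ = V₁ · (z₂/z₁)^α
V₂ = 45.2 × (57.8/2.07)^0.107 = 45.2 × (27.9227)^0.107
    = 45.2 × 1.4280 = 64.5440 km/h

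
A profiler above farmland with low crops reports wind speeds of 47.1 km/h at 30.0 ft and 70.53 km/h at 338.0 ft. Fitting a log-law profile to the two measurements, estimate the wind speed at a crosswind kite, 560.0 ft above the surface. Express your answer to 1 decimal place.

Log law: V ∝ ln(z/z₀). From the pair, with r = V₁/V₂ = 0.66780,
ln z₀ = (ln z₁ − r·ln z₂)/(1 − r) = (3.4012 − 0.66780×5.8230)/0.33220 = -1.4673 → z₀ = 0.2305 ft
V₃ = V₁ · ln(z₃/z₀)/ln(z₁/z₀) = 47.1 × 7.7952/4.8685 = 75.4145 km/h

75.4 km/h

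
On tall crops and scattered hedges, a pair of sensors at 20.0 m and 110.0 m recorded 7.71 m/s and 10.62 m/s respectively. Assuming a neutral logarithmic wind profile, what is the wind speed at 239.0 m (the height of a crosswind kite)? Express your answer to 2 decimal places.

Log law: V ∝ ln(z/z₀). From the pair, with r = V₁/V₂ = 0.72599,
ln z₀ = (ln z₁ − r·ln z₂)/(1 − r) = (2.9957 − 0.72599×4.7005)/0.27401 = -1.5210 → z₀ = 0.2185 m
V₃ = V₁ · ln(z₃/z₀)/ln(z₁/z₀) = 7.71 × 6.9974/4.5167 = 11.9446 m/s

11.94 m/s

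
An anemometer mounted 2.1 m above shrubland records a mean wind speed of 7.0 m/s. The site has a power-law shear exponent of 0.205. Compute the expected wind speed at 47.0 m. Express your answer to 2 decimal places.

Power-law profile: V₂ = V₁ · (z₂/z₁)^α
V₂ = 7.0 × (47.0/2.1)^0.205 = 7.0 × (22.3810)^0.205
    = 7.0 × 1.8911 = 13.2380 m/s

13.24 m/s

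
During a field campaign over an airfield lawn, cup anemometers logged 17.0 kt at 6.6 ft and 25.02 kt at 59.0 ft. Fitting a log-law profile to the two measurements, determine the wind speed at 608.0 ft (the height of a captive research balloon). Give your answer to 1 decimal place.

Log law: V ∝ ln(z/z₀). From the pair, with r = V₁/V₂ = 0.67946,
ln z₀ = (ln z₁ − r·ln z₂)/(1 − r) = (1.8871 − 0.67946×4.0775)/0.32054 = -2.7561 → z₀ = 0.06354 ft
V₃ = V₁ · ln(z₃/z₀)/ln(z₁/z₀) = 17.0 × 9.1662/4.6431 = 33.5605 kt

33.6 kt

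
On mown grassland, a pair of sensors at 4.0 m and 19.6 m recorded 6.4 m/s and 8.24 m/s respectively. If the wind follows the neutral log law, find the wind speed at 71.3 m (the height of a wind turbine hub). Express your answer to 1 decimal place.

9.7 m/s

Log law: V ∝ ln(z/z₀). From the pair, with r = V₁/V₂ = 0.77670,
ln z₀ = (ln z₁ − r·ln z₂)/(1 − r) = (1.3863 − 0.77670×2.9755)/0.22330 = -4.1415 → z₀ = 0.01590 m
V₃ = V₁ · ln(z₃/z₀)/ln(z₁/z₀) = 6.4 × 8.4084/5.5278 = 9.7351 m/s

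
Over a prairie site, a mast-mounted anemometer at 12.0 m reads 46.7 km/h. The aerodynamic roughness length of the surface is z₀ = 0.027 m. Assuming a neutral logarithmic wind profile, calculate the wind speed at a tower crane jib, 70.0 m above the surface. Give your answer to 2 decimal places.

60.21 km/h

Log law: V(z) ∝ ln(z/z₀), so V₂/V₁ = ln(z₂/z₀) / ln(z₁/z₀).
ln(70.0/0.027) = 7.8604, ln(12.0/0.027) = 6.0968
V₂ = 46.7 × 7.8604/6.0968 = 46.7 × 1.2893 = 60.2086 km/h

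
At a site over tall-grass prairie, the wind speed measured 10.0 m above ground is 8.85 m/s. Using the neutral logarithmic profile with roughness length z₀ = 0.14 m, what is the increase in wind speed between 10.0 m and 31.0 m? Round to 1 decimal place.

Log law: V₂ = V₁ · ln(z₂/z₀)/ln(z₁/z₀) = 8.85 × 5.4001/4.2687 = 11.1957 m/s
ΔV = 11.1957 − 8.85 = 2.3457 m/s

2.3 m/s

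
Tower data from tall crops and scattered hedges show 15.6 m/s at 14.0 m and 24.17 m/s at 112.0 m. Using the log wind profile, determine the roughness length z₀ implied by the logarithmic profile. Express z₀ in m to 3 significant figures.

z₀ ≈ 0.318 m

Log law: V(z) ∝ ln(z/z₀). With r = V₁/V₂ = 15.6/24.17 = 0.64543,
r · ln(z₂/z₀) = ln(z₁/z₀) ⇒ ln z₀ = (ln z₁ − r·ln z₂)/(1 − r)
ln z₀ = (2.63906 − 0.64543×4.71850) / 0.35457 = -1.1462
z₀ = exp(-1.1462) = 0.3179 m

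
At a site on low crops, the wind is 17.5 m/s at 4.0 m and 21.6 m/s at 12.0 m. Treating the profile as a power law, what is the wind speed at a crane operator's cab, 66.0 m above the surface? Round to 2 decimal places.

First find α: α = ln(V₂/V₁)/ln(z₂/z₁) = ln(21.6/17.5)/ln(12.0/4.0) = 0.21049/1.09861 = 0.1916
Extrapolate from 12.0 m to 66.0 m: V₃ = 21.6 × (66.0/12.0)^0.1916 = 21.6 × 1.3863 = 29.9437 m/s

29.94 m/s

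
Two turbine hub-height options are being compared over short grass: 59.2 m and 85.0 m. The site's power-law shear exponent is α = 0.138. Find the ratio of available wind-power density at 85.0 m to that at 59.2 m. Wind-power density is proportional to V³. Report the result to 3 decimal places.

Speed ratio: V_B/V_A = (z_B/z_A)^α = (85.0/59.2)^0.138 = (1.4358)^0.138 = 1.05119
Power-density ratio: P_B/P_A = (V_B/V_A)³ = (1.05119)³ = 1.16155

1.162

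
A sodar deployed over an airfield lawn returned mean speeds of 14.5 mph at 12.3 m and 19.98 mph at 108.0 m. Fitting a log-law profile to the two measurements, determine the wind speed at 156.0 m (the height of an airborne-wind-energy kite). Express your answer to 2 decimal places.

20.91 mph

Log law: V ∝ ln(z/z₀). From the pair, with r = V₁/V₂ = 0.72573,
ln z₀ = (ln z₁ − r·ln z₂)/(1 − r) = (2.5096 − 0.72573×4.6821)/0.27427 = -3.2389 → z₀ = 0.03921 m
V₃ = V₁ · ln(z₃/z₀)/ln(z₁/z₀) = 14.5 × 8.2887/5.7485 = 20.9075 mph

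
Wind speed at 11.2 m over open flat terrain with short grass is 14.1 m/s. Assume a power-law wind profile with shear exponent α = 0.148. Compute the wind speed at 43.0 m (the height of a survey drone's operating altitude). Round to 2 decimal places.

17.21 m/s

Power-law profile: V₂ = V₁ · (z₂/z₁)^α
V₂ = 14.1 × (43.0/11.2)^0.148 = 14.1 × (3.8393)^0.148
    = 14.1 × 1.2203 = 17.2063 m/s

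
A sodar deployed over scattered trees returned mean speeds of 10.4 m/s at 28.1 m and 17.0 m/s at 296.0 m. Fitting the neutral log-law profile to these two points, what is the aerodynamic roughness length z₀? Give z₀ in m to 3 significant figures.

z₀ ≈ 0.688 m

Log law: V(z) ∝ ln(z/z₀). With r = V₁/V₂ = 10.4/17.0 = 0.61176,
r · ln(z₂/z₀) = ln(z₁/z₀) ⇒ ln z₀ = (ln z₁ − r·ln z₂)/(1 − r)
ln z₀ = (3.33577 − 0.61176×5.69036) / 0.38824 = -0.3745
z₀ = exp(-0.3745) = 0.6876 m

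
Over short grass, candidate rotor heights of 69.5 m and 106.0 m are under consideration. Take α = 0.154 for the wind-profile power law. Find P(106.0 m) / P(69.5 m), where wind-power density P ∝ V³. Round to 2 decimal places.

1.22

Speed ratio: V_B/V_A = (z_B/z_A)^α = (106.0/69.5)^0.154 = (1.5252)^0.154 = 1.06716
Power-density ratio: P_B/P_A = (V_B/V_A)³ = (1.06716)³ = 1.21533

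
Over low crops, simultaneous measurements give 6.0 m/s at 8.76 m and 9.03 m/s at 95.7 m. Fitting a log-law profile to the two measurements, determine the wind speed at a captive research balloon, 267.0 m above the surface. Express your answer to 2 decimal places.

Log law: V ∝ ln(z/z₀). From the pair, with r = V₁/V₂ = 0.66445,
ln z₀ = (ln z₁ − r·ln z₂)/(1 − r) = (2.1702 − 0.66445×4.5612)/0.33555 = -2.5645 → z₀ = 0.07696 m
V₃ = V₁ · ln(z₃/z₀)/ln(z₁/z₀) = 6.0 × 8.1518/4.7347 = 10.3302 m/s

10.33 m/s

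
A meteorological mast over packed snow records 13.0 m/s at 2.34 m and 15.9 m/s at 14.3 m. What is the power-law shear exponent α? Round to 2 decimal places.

α ≈ 0.11

Power law: V₂/V₁ = (z₂/z₁)^α ⇒ α = ln(V₂/V₁) / ln(z₂/z₁)
α = ln(15.9/13.0) / ln(14.3/2.34) = ln(1.2231) / ln(6.1111)
  = 0.20137 / 1.81011 = 0.11125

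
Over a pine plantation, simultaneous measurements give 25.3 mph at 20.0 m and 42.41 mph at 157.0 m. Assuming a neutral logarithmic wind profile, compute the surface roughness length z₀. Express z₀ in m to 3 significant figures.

Log law: V(z) ∝ ln(z/z₀). With r = V₁/V₂ = 25.3/42.41 = 0.59656,
r · ln(z₂/z₀) = ln(z₁/z₀) ⇒ ln z₀ = (ln z₁ − r·ln z₂)/(1 − r)
ln z₀ = (2.99573 − 0.59656×5.05625) / 0.40344 = -0.0511
z₀ = exp(-0.0511) = 0.9502 m

z₀ ≈ 0.950 m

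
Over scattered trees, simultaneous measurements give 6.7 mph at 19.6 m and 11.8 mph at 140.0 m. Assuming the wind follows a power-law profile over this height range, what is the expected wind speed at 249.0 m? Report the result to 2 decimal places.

First find α: α = ln(V₂/V₁)/ln(z₂/z₁) = ln(11.8/6.7)/ln(140.0/19.6) = 0.56599/1.96611 = 0.2879
Extrapolate from 140.0 m to 249.0 m: V₃ = 11.8 × (249.0/140.0)^0.2879 = 11.8 × 1.1803 = 13.9274 mph

13.93 mph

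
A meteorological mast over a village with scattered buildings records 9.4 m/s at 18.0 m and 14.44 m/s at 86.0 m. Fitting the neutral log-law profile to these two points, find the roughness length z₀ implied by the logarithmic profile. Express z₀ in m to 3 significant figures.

Log law: V(z) ∝ ln(z/z₀). With r = V₁/V₂ = 9.4/14.44 = 0.65097,
r · ln(z₂/z₀) = ln(z₁/z₀) ⇒ ln z₀ = (ln z₁ − r·ln z₂)/(1 − r)
ln z₀ = (2.89037 − 0.65097×4.45435) / 0.34903 = -0.0266
z₀ = exp(-0.0266) = 0.9738 m

z₀ ≈ 0.974 m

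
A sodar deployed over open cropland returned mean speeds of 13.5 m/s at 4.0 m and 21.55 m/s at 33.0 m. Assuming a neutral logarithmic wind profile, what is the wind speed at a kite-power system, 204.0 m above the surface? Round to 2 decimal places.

28.50 m/s

Log law: V ∝ ln(z/z₀). From the pair, with r = V₁/V₂ = 0.62645,
ln z₀ = (ln z₁ − r·ln z₂)/(1 − r) = (1.3863 − 0.62645×3.4965)/0.37355 = -2.1526 → z₀ = 0.1162 m
V₃ = V₁ · ln(z₃/z₀)/ln(z₁/z₀) = 13.5 × 7.4707/3.5389 = 28.4991 m/s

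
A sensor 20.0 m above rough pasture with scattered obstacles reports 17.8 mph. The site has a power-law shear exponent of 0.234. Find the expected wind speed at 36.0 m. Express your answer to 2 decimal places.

Power-law profile: V₂ = V₁ · (z₂/z₁)^α
V₂ = 17.8 × (36.0/20.0)^0.234 = 17.8 × (1.8000)^0.234
    = 17.8 × 1.1474 = 20.4246 mph

20.42 mph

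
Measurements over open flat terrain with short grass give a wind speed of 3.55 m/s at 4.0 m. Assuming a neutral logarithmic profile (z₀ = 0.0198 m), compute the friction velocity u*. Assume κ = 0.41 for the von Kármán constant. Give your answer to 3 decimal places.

u* ≈ 0.274 m/s

Log law: V(z) = (u*/κ) · ln(z/z₀) ⇒ u* = κ · V / ln(z/z₀)
u* = 0.41 × 3.55 / ln(4.0/0.0198) = 0.41 × 3.55 / 5.3084
   = 1.4555 / 5.3084 = 0.2742 m/s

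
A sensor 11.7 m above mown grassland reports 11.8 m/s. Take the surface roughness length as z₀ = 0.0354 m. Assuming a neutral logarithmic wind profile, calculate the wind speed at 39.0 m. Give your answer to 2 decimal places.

Log law: V(z) ∝ ln(z/z₀), so V₂/V₁ = ln(z₂/z₀) / ln(z₁/z₀).
ln(39.0/0.0354) = 7.0046, ln(11.7/0.0354) = 5.8006
V₂ = 11.8 × 7.0046/5.8006 = 11.8 × 1.2076 = 14.2492 m/s

14.25 m/s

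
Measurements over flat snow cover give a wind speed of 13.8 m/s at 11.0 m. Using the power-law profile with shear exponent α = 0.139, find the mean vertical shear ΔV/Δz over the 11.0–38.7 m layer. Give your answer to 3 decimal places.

Power law: V₂ = V₁ · (z₂/z₁)^α = 13.8 × (3.5182)^0.139 = 16.4368 m/s
ΔV/Δz = (16.4368 − 13.8)/(38.7 − 11.0) = 2.6368/27.7000 = 0.09519 m/s/m

0.095 m/s/m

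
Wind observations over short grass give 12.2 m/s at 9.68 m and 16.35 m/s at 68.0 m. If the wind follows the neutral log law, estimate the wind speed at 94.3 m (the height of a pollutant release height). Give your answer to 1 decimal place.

17.0 m/s

Log law: V ∝ ln(z/z₀). From the pair, with r = V₁/V₂ = 0.74618,
ln z₀ = (ln z₁ − r·ln z₂)/(1 − r) = (2.2701 − 0.74618×4.2195)/0.25382 = -3.4608 → z₀ = 0.03140 m
V₃ = V₁ · ln(z₃/z₀)/ln(z₁/z₀) = 12.2 × 8.0073/5.7309 = 17.0461 m/s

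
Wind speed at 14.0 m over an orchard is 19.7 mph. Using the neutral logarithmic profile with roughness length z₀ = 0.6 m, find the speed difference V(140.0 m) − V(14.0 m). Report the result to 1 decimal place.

14.4 mph

Log law: V₂ = V₁ · ln(z₂/z₀)/ln(z₁/z₀) = 19.7 × 5.4525/3.1499 = 34.1008 mph
ΔV = 34.1008 − 19.7 = 14.4008 mph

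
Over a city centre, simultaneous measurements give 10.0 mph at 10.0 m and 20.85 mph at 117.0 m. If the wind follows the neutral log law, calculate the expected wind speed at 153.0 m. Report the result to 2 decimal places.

Log law: V ∝ ln(z/z₀). From the pair, with r = V₁/V₂ = 0.47962,
ln z₀ = (ln z₁ − r·ln z₂)/(1 − r) = (2.3026 − 0.47962×4.7622)/0.52038 = 0.0357 → z₀ = 1.036 m
V₃ = V₁ · ln(z₃/z₀)/ln(z₁/z₀) = 10.0 × 4.9948/2.2669 = 22.0334 mph

22.03 mph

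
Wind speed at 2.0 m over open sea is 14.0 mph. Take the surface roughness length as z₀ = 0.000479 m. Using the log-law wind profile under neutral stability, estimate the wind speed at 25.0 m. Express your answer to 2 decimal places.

Log law: V(z) ∝ ln(z/z₀), so V₂/V₁ = ln(z₂/z₀) / ln(z₁/z₀).
ln(25.0/0.000479) = 10.8627, ln(2.0/0.000479) = 8.3370
V₂ = 14.0 × 10.8627/8.3370 = 14.0 × 1.3030 = 18.2414 mph

18.24 mph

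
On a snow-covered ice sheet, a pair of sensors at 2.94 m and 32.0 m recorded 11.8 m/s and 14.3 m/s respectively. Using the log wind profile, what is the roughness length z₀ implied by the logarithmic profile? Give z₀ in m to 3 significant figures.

Log law: V(z) ∝ ln(z/z₀). With r = V₁/V₂ = 11.8/14.3 = 0.82517,
r · ln(z₂/z₀) = ln(z₁/z₀) ⇒ ln z₀ = (ln z₁ − r·ln z₂)/(1 − r)
ln z₀ = (1.07841 − 0.82517×3.46574) / 0.17483 = -10.1898
z₀ = exp(-10.1898) = 0.00003755 m

z₀ ≈ 0.0000376 m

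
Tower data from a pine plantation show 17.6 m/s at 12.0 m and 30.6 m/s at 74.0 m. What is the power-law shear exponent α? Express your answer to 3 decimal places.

Power law: V₂/V₁ = (z₂/z₁)^α ⇒ α = ln(V₂/V₁) / ln(z₂/z₁)
α = ln(30.6/17.6) / ln(74.0/12.0) = ln(1.7386) / ln(6.1667)
  = 0.55310 / 1.81916 = 0.30404

α ≈ 0.304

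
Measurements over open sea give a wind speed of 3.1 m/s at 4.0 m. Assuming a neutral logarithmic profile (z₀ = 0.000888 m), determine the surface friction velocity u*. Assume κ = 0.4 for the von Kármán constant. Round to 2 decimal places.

Log law: V(z) = (u*/κ) · ln(z/z₀) ⇒ u* = κ · V / ln(z/z₀)
u* = 0.4 × 3.1 / ln(4.0/0.000888) = 0.4 × 3.1 / 8.4128
   = 1.2400 / 8.4128 = 0.1474 m/s

u* ≈ 0.15 m/s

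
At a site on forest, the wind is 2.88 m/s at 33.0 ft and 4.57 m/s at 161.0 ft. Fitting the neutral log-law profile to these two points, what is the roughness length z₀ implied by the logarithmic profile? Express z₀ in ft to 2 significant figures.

z₀ ≈ 2.2 ft

Log law: V(z) ∝ ln(z/z₀). With r = V₁/V₂ = 2.88/4.57 = 0.63020,
r · ln(z₂/z₀) = ln(z₁/z₀) ⇒ ln z₀ = (ln z₁ − r·ln z₂)/(1 − r)
ln z₀ = (3.49651 − 0.63020×5.08140) / 0.36980 = 0.7956
z₀ = exp(0.7956) = 2.216 ft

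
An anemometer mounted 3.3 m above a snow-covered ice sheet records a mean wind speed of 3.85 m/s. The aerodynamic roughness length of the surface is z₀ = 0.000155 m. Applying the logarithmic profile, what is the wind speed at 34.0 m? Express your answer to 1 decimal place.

4.8 m/s

Log law: V(z) ∝ ln(z/z₀), so V₂/V₁ = ln(z₂/z₀) / ln(z₁/z₀).
ln(34.0/0.000155) = 12.2984, ln(3.3/0.000155) = 9.9660
V₂ = 3.85 × 12.2984/9.9660 = 3.85 × 1.2340 = 4.7511 m/s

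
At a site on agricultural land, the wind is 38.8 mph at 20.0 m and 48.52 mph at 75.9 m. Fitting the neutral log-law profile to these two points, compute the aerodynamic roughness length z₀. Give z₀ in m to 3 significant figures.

z₀ ≈ 0.0975 m

Log law: V(z) ∝ ln(z/z₀). With r = V₁/V₂ = 38.8/48.52 = 0.79967,
r · ln(z₂/z₀) = ln(z₁/z₀) ⇒ ln z₀ = (ln z₁ − r·ln z₂)/(1 − r)
ln z₀ = (2.99573 − 0.79967×4.32942) / 0.20033 = -2.3280
z₀ = exp(-2.3280) = 0.09749 m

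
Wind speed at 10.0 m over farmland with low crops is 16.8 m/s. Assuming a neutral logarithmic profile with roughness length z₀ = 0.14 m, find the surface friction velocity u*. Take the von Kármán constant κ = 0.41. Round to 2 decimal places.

Log law: V(z) = (u*/κ) · ln(z/z₀) ⇒ u* = κ · V / ln(z/z₀)
u* = 0.41 × 16.8 / ln(10.0/0.14) = 0.41 × 16.8 / 4.2687
   = 6.8880 / 4.2687 = 1.6136 m/s

u* ≈ 1.61 m/s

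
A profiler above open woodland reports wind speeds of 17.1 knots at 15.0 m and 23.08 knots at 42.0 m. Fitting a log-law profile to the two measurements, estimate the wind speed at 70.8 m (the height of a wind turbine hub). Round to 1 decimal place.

Log law: V ∝ ln(z/z₀). From the pair, with r = V₁/V₂ = 0.74090,
ln z₀ = (ln z₁ − r·ln z₂)/(1 − r) = (2.7081 − 0.74090×3.7377)/0.25910 = -0.2362 → z₀ = 0.7896 m
V₃ = V₁ · ln(z₃/z₀)/ln(z₁/z₀) = 17.1 × 4.4960/2.9442 = 26.1129 knots

26.1 knots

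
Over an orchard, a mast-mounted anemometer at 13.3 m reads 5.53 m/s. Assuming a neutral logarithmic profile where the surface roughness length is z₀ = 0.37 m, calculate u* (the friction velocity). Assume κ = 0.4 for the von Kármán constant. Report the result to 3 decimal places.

u* ≈ 0.618 m/s

Log law: V(z) = (u*/κ) · ln(z/z₀) ⇒ u* = κ · V / ln(z/z₀)
u* = 0.4 × 5.53 / ln(13.3/0.37) = 0.4 × 5.53 / 3.5820
   = 2.2120 / 3.5820 = 0.6175 m/s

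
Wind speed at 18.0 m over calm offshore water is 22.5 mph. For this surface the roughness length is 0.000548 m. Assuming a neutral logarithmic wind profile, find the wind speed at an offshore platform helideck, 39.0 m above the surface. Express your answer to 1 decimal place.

24.2 mph

Log law: V(z) ∝ ln(z/z₀), so V₂/V₁ = ln(z₂/z₀) / ln(z₁/z₀).
ln(39.0/0.000548) = 11.1728, ln(18.0/0.000548) = 10.3996
V₂ = 22.5 × 11.1728/10.3996 = 22.5 × 1.0743 = 24.1728 mph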